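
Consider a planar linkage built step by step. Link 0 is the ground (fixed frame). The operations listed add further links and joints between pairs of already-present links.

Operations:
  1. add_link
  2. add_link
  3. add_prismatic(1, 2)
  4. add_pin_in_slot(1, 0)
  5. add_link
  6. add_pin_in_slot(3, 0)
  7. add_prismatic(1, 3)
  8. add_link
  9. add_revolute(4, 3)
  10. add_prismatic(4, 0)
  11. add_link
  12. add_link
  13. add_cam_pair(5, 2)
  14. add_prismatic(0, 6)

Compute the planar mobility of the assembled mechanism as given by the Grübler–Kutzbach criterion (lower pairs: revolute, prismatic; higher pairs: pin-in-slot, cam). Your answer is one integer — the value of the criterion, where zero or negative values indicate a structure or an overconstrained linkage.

(L,J1,J2)=(1,0,0); link0 fixed
link1: (2,0,0)
link2: (3,0,0)
P 1-2 [J1]: (3,1,0)
PS 1-0 [J2]: (3,1,1)
link3: (4,1,1)
PS 3-0 [J2]: (4,1,2)
P 1-3 [J1]: (4,2,2)
link4: (5,2,2)
R 4-3 [J1]: (5,3,2)
P 4-0 [J1]: (5,4,2)
link5: (6,4,2)
link6: (7,4,2)
C 5-2 [J2]: (7,4,3)
P 0-6 [J1]: (7,5,3)
Grübler: 3·6 − 2·5 − 3 = 5

M = 5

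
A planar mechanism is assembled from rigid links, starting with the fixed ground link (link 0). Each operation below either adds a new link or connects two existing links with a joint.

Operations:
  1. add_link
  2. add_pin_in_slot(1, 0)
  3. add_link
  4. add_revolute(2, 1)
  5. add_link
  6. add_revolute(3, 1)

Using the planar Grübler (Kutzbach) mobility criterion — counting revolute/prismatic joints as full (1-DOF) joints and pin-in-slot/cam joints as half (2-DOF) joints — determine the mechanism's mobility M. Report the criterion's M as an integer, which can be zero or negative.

(L,J1,J2)=(1,0,0); link0 fixed
link1: (2,0,0)
PS 1-0 [J2]: (2,0,1)
link2: (3,0,1)
R 2-1 [J1]: (3,1,1)
link3: (4,1,1)
R 3-1 [J1]: (4,2,1)
Grübler: 3·3 − 2·2 − 1 = 4

M = 4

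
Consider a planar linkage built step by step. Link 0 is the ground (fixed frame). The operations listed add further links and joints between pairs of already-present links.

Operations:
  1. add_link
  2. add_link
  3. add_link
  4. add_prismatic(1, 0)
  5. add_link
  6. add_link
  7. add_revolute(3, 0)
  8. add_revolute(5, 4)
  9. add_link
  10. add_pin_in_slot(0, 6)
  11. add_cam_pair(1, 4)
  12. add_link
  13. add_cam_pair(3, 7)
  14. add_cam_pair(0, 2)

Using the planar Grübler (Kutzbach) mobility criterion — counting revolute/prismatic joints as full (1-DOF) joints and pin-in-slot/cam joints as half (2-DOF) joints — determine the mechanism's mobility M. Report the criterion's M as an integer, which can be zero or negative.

M = 11

L=1 J1=0 J2=0
add link → L=2 J1=0 J2=0
add link → L=3 J1=0 J2=0
add link → L=4 J1=0 J2=0
P@1,0 dof=1 J1 → L=4 J1=1 J2=0
add link → L=5 J1=1 J2=0
add link → L=6 J1=1 J2=0
R@3,0 dof=1 J1 → L=6 J1=2 J2=0
R@5,4 dof=1 J1 → L=6 J1=3 J2=0
add link → L=7 J1=3 J2=0
PS@0,6 dof=2 J2 → L=7 J1=3 J2=1
C@1,4 dof=2 J2 → L=7 J1=3 J2=2
add link → L=8 J1=3 J2=2
C@3,7 dof=2 J2 → L=8 J1=3 J2=3
C@0,2 dof=2 J2 → L=8 J1=3 J2=4
M=3(L−1)−2J1−J2=3·7−2·3−4=11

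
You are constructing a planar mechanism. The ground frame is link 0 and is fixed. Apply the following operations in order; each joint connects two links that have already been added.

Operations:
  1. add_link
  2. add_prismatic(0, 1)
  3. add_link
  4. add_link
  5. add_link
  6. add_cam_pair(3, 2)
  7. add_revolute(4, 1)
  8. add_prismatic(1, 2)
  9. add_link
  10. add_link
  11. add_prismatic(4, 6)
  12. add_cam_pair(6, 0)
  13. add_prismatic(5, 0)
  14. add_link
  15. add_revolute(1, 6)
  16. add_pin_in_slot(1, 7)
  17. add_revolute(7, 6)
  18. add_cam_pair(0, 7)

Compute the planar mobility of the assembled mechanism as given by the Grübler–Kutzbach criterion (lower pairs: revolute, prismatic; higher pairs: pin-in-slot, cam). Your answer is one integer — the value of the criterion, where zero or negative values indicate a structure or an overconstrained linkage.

M = 3

L=1 J1=0 J2=0
add link → L=2 J1=0 J2=0
P@0,1 dof=1 J1 → L=2 J1=1 J2=0
add link → L=3 J1=1 J2=0
add link → L=4 J1=1 J2=0
add link → L=5 J1=1 J2=0
C@3,2 dof=2 J2 → L=5 J1=1 J2=1
R@4,1 dof=1 J1 → L=5 J1=2 J2=1
P@1,2 dof=1 J1 → L=5 J1=3 J2=1
add link → L=6 J1=3 J2=1
add link → L=7 J1=3 J2=1
P@4,6 dof=1 J1 → L=7 J1=4 J2=1
C@6,0 dof=2 J2 → L=7 J1=4 J2=2
P@5,0 dof=1 J1 → L=7 J1=5 J2=2
add link → L=8 J1=5 J2=2
R@1,6 dof=1 J1 → L=8 J1=6 J2=2
PS@1,7 dof=2 J2 → L=8 J1=6 J2=3
R@7,6 dof=1 J1 → L=8 J1=7 J2=3
C@0,7 dof=2 J2 → L=8 J1=7 J2=4
M=3(L−1)−2J1−J2=3·7−2·7−4=3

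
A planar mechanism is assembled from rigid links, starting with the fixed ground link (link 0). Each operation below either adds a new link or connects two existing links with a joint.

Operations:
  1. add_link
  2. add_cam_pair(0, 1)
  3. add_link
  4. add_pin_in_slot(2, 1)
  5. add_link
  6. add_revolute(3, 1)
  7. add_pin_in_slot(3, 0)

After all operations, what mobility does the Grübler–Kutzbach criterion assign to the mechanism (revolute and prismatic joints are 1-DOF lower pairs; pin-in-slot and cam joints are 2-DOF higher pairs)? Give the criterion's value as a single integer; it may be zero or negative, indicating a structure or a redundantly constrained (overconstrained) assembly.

M = 4

L=1 J1=0 J2=0
add link → L=2 J1=0 J2=0
C@0,1 dof=2 J2 → L=2 J1=0 J2=1
add link → L=3 J1=0 J2=1
PS@2,1 dof=2 J2 → L=3 J1=0 J2=2
add link → L=4 J1=0 J2=2
R@3,1 dof=1 J1 → L=4 J1=1 J2=2
PS@3,0 dof=2 J2 → L=4 J1=1 J2=3
M=3(L−1)−2J1−J2=3·3−2·1−3=4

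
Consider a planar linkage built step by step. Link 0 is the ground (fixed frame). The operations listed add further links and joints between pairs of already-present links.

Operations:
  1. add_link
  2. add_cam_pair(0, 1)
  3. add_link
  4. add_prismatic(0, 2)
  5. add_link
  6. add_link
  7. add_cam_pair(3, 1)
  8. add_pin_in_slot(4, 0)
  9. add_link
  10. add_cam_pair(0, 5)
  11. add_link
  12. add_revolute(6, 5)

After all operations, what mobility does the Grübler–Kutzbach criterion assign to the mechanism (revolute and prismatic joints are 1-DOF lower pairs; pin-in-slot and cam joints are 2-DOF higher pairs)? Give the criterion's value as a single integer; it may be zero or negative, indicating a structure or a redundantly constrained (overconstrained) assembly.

M = 10

[1;0;0] (link 0 is ground)
L+ [2;0;0]
C(0,1)∈J2 [2;0;1]
L+ [3;0;1]
P(0,2)∈J1 [3;1;1]
L+ [4;1;1]
L+ [5;1;1]
C(3,1)∈J2 [5;1;2]
PS(4,0)∈J2 [5;1;3]
L+ [6;1;3]
C(0,5)∈J2 [6;1;4]
L+ [7;1;4]
R(6,5)∈J1 [7;2;4]
mobility = 18 − 4 − 4 = 10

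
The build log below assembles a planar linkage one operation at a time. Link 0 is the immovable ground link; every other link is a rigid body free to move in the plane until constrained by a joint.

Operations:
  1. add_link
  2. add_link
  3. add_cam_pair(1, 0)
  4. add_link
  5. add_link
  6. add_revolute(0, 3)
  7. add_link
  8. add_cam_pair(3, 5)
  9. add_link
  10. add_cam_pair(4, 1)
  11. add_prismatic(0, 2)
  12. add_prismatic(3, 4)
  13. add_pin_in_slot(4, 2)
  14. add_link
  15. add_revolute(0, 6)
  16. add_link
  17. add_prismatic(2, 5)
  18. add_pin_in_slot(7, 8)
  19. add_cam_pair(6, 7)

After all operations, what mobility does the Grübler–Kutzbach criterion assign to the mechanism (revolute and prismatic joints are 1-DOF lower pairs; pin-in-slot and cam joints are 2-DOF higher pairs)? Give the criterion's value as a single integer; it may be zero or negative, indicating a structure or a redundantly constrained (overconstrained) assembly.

ground; <1,0,0>
#1 <2,0,0>
#2 <3,0,0>
C:1↔0 J2 <3,0,1>
#3 <4,0,1>
#4 <5,0,1>
R:0↔3 J1 <5,1,1>
#5 <6,1,1>
C:3↔5 J2 <6,1,2>
#6 <7,1,2>
C:4↔1 J2 <7,1,3>
P:0↔2 J1 <7,2,3>
P:3↔4 J1 <7,3,3>
PS:4↔2 J2 <7,3,4>
#7 <8,3,4>
R:0↔6 J1 <8,4,4>
#8 <9,4,4>
P:2↔5 J1 <9,5,4>
PS:7↔8 J2 <9,5,5>
C:6↔7 J2 <9,5,6>
3×8 − 2×5 − 1×6 = 8

M = 8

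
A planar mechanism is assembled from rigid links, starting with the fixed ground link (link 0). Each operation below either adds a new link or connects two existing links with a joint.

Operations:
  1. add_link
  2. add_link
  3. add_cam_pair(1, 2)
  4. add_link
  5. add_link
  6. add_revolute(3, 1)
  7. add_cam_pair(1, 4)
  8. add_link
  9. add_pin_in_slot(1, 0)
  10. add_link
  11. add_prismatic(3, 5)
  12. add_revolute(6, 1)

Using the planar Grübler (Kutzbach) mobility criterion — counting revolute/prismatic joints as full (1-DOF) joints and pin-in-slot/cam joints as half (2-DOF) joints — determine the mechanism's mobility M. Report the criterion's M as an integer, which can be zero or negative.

[1;0;0] (link 0 is ground)
L+ [2;0;0]
L+ [3;0;0]
C(1,2)∈J2 [3;0;1]
L+ [4;0;1]
L+ [5;0;1]
R(3,1)∈J1 [5;1;1]
C(1,4)∈J2 [5;1;2]
L+ [6;1;2]
PS(1,0)∈J2 [6;1;3]
L+ [7;1;3]
P(3,5)∈J1 [7;2;3]
R(6,1)∈J1 [7;3;3]
mobility = 18 − 6 − 3 = 9

M = 9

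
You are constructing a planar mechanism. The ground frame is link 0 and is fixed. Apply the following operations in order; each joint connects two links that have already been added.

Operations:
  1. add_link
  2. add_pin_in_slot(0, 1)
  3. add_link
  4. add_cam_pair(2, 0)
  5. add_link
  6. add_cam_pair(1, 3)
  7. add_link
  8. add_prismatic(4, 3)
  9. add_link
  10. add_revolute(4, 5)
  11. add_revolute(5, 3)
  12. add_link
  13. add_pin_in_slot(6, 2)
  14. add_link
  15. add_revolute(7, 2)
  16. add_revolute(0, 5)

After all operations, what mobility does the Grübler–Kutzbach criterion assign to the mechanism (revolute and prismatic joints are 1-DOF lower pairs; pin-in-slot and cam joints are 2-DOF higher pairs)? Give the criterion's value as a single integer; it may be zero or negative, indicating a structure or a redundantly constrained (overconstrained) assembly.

M = 7

L=1 J1=0 J2=0
add link → L=2 J1=0 J2=0
PS@0,1 dof=2 J2 → L=2 J1=0 J2=1
add link → L=3 J1=0 J2=1
C@2,0 dof=2 J2 → L=3 J1=0 J2=2
add link → L=4 J1=0 J2=2
C@1,3 dof=2 J2 → L=4 J1=0 J2=3
add link → L=5 J1=0 J2=3
P@4,3 dof=1 J1 → L=5 J1=1 J2=3
add link → L=6 J1=1 J2=3
R@4,5 dof=1 J1 → L=6 J1=2 J2=3
R@5,3 dof=1 J1 → L=6 J1=3 J2=3
add link → L=7 J1=3 J2=3
PS@6,2 dof=2 J2 → L=7 J1=3 J2=4
add link → L=8 J1=3 J2=4
R@7,2 dof=1 J1 → L=8 J1=4 J2=4
R@0,5 dof=1 J1 → L=8 J1=5 J2=4
M=3(L−1)−2J1−J2=3·7−2·5−4=7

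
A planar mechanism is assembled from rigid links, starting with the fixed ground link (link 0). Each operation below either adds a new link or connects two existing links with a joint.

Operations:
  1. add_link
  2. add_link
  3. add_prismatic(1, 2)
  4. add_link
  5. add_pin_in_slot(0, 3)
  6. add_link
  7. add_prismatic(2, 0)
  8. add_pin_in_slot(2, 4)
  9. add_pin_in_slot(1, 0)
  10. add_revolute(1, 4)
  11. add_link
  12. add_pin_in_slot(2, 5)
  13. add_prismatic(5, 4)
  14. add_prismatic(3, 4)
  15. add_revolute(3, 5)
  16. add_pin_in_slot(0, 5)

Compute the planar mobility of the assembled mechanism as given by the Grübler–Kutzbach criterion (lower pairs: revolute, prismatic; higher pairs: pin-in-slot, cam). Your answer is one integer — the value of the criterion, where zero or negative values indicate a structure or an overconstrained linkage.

link 0 = ground. State L|J1|J2 = 1|0|0
+link1  2|0|0
+link2  3|0|0
P(1,2) f=1→J1  3|1|0
+link3  4|1|0
PS(0,3) f=2→J2  4|1|1
+link4  5|1|1
P(2,0) f=1→J1  5|2|1
PS(2,4) f=2→J2  5|2|2
PS(1,0) f=2→J2  5|2|3
R(1,4) f=1→J1  5|3|3
+link5  6|3|3
PS(2,5) f=2→J2  6|3|4
P(5,4) f=1→J1  6|4|4
P(3,4) f=1→J1  6|5|4
R(3,5) f=1→J1  6|6|4
PS(0,5) f=2→J2  6|6|5
M = 3(6−1)−2·6−5 = 15−12−5 = -2

M = -2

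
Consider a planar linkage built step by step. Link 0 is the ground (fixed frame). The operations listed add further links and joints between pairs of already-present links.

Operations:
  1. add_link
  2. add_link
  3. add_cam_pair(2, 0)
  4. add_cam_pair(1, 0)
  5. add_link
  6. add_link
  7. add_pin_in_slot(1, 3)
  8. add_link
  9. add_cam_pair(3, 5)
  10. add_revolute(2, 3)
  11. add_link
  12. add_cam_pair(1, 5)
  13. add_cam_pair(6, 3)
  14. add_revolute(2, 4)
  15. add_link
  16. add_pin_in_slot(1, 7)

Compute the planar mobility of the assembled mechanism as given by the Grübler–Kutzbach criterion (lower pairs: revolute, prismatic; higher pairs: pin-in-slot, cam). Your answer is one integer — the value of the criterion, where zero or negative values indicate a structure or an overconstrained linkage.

L=1 J1=0 J2=0
add link → L=2 J1=0 J2=0
add link → L=3 J1=0 J2=0
C@2,0 dof=2 J2 → L=3 J1=0 J2=1
C@1,0 dof=2 J2 → L=3 J1=0 J2=2
add link → L=4 J1=0 J2=2
add link → L=5 J1=0 J2=2
PS@1,3 dof=2 J2 → L=5 J1=0 J2=3
add link → L=6 J1=0 J2=3
C@3,5 dof=2 J2 → L=6 J1=0 J2=4
R@2,3 dof=1 J1 → L=6 J1=1 J2=4
add link → L=7 J1=1 J2=4
C@1,5 dof=2 J2 → L=7 J1=1 J2=5
C@6,3 dof=2 J2 → L=7 J1=1 J2=6
R@2,4 dof=1 J1 → L=7 J1=2 J2=6
add link → L=8 J1=2 J2=6
PS@1,7 dof=2 J2 → L=8 J1=2 J2=7
M=3(L−1)−2J1−J2=3·7−2·2−7=10

M = 10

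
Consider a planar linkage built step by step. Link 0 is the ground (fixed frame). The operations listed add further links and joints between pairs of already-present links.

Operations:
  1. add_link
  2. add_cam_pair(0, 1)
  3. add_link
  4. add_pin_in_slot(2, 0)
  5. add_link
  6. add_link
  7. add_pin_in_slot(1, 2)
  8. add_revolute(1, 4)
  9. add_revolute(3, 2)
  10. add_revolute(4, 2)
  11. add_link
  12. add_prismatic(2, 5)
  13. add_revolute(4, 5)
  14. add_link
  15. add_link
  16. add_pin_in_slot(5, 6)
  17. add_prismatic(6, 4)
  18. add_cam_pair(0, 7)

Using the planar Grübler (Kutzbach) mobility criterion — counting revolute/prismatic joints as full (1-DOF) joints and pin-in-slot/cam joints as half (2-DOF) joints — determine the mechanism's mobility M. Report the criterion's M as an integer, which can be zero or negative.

ground; <1,0,0>
#1 <2,0,0>
C:0↔1 J2 <2,0,1>
#2 <3,0,1>
PS:2↔0 J2 <3,0,2>
#3 <4,0,2>
#4 <5,0,2>
PS:1↔2 J2 <5,0,3>
R:1↔4 J1 <5,1,3>
R:3↔2 J1 <5,2,3>
R:4↔2 J1 <5,3,3>
#5 <6,3,3>
P:2↔5 J1 <6,4,3>
R:4↔5 J1 <6,5,3>
#6 <7,5,3>
#7 <8,5,3>
PS:5↔6 J2 <8,5,4>
P:6↔4 J1 <8,6,4>
C:0↔7 J2 <8,6,5>
3×7 − 2×6 − 1×5 = 4

M = 4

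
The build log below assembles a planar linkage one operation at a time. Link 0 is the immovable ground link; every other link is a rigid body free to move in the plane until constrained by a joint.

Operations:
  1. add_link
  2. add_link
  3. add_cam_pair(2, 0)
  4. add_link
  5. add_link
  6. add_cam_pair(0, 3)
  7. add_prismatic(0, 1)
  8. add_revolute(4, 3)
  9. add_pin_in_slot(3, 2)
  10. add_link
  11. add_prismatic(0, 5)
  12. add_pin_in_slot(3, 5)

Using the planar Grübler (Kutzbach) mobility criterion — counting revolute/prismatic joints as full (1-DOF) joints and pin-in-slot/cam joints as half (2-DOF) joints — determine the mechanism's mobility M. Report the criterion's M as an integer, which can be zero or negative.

M = 5

(L,J1,J2)=(1,0,0); link0 fixed
link1: (2,0,0)
link2: (3,0,0)
C 2-0 [J2]: (3,0,1)
link3: (4,0,1)
link4: (5,0,1)
C 0-3 [J2]: (5,0,2)
P 0-1 [J1]: (5,1,2)
R 4-3 [J1]: (5,2,2)
PS 3-2 [J2]: (5,2,3)
link5: (6,2,3)
P 0-5 [J1]: (6,3,3)
PS 3-5 [J2]: (6,3,4)
Grübler: 3·5 − 2·3 − 4 = 5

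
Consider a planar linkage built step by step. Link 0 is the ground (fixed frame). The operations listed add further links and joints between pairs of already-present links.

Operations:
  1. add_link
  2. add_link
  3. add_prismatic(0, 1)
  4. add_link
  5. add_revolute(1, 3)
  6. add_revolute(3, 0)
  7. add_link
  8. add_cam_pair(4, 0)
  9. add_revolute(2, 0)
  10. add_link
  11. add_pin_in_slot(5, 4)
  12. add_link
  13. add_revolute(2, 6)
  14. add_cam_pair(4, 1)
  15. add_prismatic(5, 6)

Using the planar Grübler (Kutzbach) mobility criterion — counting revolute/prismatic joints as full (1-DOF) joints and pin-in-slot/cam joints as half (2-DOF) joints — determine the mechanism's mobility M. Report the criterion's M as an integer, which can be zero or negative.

M = 3

ground; <1,0,0>
#1 <2,0,0>
#2 <3,0,0>
P:0↔1 J1 <3,1,0>
#3 <4,1,0>
R:1↔3 J1 <4,2,0>
R:3↔0 J1 <4,3,0>
#4 <5,3,0>
C:4↔0 J2 <5,3,1>
R:2↔0 J1 <5,4,1>
#5 <6,4,1>
PS:5↔4 J2 <6,4,2>
#6 <7,4,2>
R:2↔6 J1 <7,5,2>
C:4↔1 J2 <7,5,3>
P:5↔6 J1 <7,6,3>
3×6 − 2×6 − 1×3 = 3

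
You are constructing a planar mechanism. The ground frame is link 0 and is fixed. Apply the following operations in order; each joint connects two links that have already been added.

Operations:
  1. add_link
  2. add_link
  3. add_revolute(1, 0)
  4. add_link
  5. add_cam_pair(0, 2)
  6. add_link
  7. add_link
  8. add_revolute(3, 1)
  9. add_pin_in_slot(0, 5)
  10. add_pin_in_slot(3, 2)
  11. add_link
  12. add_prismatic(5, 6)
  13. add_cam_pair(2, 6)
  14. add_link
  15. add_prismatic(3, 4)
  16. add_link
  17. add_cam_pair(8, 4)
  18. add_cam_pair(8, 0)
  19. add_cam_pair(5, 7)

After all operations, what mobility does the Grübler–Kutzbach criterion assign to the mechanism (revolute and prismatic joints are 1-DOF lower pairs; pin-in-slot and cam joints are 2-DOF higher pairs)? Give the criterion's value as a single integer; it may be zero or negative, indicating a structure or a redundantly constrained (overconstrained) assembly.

M = 9

L=1 J1=0 J2=0
add link → L=2 J1=0 J2=0
add link → L=3 J1=0 J2=0
R@1,0 dof=1 J1 → L=3 J1=1 J2=0
add link → L=4 J1=1 J2=0
C@0,2 dof=2 J2 → L=4 J1=1 J2=1
add link → L=5 J1=1 J2=1
add link → L=6 J1=1 J2=1
R@3,1 dof=1 J1 → L=6 J1=2 J2=1
PS@0,5 dof=2 J2 → L=6 J1=2 J2=2
PS@3,2 dof=2 J2 → L=6 J1=2 J2=3
add link → L=7 J1=2 J2=3
P@5,6 dof=1 J1 → L=7 J1=3 J2=3
C@2,6 dof=2 J2 → L=7 J1=3 J2=4
add link → L=8 J1=3 J2=4
P@3,4 dof=1 J1 → L=8 J1=4 J2=4
add link → L=9 J1=4 J2=4
C@8,4 dof=2 J2 → L=9 J1=4 J2=5
C@8,0 dof=2 J2 → L=9 J1=4 J2=6
C@5,7 dof=2 J2 → L=9 J1=4 J2=7
M=3(L−1)−2J1−J2=3·8−2·4−7=9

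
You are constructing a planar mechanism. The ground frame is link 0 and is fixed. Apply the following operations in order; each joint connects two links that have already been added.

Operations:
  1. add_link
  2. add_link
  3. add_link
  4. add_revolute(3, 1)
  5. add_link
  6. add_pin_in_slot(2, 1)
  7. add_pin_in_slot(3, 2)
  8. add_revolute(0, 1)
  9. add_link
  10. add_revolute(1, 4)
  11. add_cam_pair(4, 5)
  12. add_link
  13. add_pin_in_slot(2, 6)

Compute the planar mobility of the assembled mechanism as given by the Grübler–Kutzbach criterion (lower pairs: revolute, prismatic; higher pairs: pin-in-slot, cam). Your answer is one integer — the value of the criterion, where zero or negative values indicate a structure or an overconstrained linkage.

[1;0;0] (link 0 is ground)
L+ [2;0;0]
L+ [3;0;0]
L+ [4;0;0]
R(3,1)∈J1 [4;1;0]
L+ [5;1;0]
PS(2,1)∈J2 [5;1;1]
PS(3,2)∈J2 [5;1;2]
R(0,1)∈J1 [5;2;2]
L+ [6;2;2]
R(1,4)∈J1 [6;3;2]
C(4,5)∈J2 [6;3;3]
L+ [7;3;3]
PS(2,6)∈J2 [7;3;4]
mobility = 18 − 6 − 4 = 8

M = 8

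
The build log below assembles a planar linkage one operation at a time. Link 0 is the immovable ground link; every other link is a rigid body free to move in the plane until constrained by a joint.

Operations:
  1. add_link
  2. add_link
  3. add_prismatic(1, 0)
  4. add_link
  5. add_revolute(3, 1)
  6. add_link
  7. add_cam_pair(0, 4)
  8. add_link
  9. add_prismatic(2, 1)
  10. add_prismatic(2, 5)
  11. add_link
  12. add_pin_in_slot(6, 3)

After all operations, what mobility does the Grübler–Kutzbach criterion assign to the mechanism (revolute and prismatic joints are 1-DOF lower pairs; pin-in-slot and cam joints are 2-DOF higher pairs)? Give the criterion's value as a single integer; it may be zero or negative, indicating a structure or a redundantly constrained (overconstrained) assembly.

ground; <1,0,0>
#1 <2,0,0>
#2 <3,0,0>
P:1↔0 J1 <3,1,0>
#3 <4,1,0>
R:3↔1 J1 <4,2,0>
#4 <5,2,0>
C:0↔4 J2 <5,2,1>
#5 <6,2,1>
P:2↔1 J1 <6,3,1>
P:2↔5 J1 <6,4,1>
#6 <7,4,1>
PS:6↔3 J2 <7,4,2>
3×6 − 2×4 − 1×2 = 8

M = 8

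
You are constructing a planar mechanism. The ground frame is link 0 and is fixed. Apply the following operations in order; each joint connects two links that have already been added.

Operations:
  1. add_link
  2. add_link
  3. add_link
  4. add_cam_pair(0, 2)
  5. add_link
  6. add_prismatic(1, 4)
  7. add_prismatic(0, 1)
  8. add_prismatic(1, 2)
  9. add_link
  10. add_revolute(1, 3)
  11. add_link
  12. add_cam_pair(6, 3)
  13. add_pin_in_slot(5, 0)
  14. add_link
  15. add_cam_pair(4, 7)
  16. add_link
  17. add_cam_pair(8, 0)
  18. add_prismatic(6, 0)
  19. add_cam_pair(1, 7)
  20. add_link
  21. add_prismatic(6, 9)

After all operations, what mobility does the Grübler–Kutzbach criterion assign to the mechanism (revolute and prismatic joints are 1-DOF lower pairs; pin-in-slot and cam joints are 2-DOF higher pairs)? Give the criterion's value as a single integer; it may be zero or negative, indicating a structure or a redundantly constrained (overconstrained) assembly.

M = 9

(L,J1,J2)=(1,0,0); link0 fixed
link1: (2,0,0)
link2: (3,0,0)
link3: (4,0,0)
C 0-2 [J2]: (4,0,1)
link4: (5,0,1)
P 1-4 [J1]: (5,1,1)
P 0-1 [J1]: (5,2,1)
P 1-2 [J1]: (5,3,1)
link5: (6,3,1)
R 1-3 [J1]: (6,4,1)
link6: (7,4,1)
C 6-3 [J2]: (7,4,2)
PS 5-0 [J2]: (7,4,3)
link7: (8,4,3)
C 4-7 [J2]: (8,4,4)
link8: (9,4,4)
C 8-0 [J2]: (9,4,5)
P 6-0 [J1]: (9,5,5)
C 1-7 [J2]: (9,5,6)
link9: (10,5,6)
P 6-9 [J1]: (10,6,6)
Grübler: 3·9 − 2·6 − 6 = 9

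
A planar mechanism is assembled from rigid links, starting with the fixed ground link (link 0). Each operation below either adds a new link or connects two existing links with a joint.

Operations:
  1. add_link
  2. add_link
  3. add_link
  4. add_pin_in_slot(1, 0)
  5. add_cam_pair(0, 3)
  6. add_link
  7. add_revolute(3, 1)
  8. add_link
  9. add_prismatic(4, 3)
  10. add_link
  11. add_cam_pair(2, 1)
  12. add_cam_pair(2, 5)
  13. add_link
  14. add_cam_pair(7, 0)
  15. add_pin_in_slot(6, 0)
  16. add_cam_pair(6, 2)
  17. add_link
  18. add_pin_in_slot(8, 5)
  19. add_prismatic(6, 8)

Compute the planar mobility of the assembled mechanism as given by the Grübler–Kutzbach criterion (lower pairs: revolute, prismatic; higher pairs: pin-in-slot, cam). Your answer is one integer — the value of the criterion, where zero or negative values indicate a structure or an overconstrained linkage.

L=1 J1=0 J2=0
add link → L=2 J1=0 J2=0
add link → L=3 J1=0 J2=0
add link → L=4 J1=0 J2=0
PS@1,0 dof=2 J2 → L=4 J1=0 J2=1
C@0,3 dof=2 J2 → L=4 J1=0 J2=2
add link → L=5 J1=0 J2=2
R@3,1 dof=1 J1 → L=5 J1=1 J2=2
add link → L=6 J1=1 J2=2
P@4,3 dof=1 J1 → L=6 J1=2 J2=2
add link → L=7 J1=2 J2=2
C@2,1 dof=2 J2 → L=7 J1=2 J2=3
C@2,5 dof=2 J2 → L=7 J1=2 J2=4
add link → L=8 J1=2 J2=4
C@7,0 dof=2 J2 → L=8 J1=2 J2=5
PS@6,0 dof=2 J2 → L=8 J1=2 J2=6
C@6,2 dof=2 J2 → L=8 J1=2 J2=7
add link → L=9 J1=2 J2=7
PS@8,5 dof=2 J2 → L=9 J1=2 J2=8
P@6,8 dof=1 J1 → L=9 J1=3 J2=8
M=3(L−1)−2J1−J2=3·8−2·3−8=10

M = 10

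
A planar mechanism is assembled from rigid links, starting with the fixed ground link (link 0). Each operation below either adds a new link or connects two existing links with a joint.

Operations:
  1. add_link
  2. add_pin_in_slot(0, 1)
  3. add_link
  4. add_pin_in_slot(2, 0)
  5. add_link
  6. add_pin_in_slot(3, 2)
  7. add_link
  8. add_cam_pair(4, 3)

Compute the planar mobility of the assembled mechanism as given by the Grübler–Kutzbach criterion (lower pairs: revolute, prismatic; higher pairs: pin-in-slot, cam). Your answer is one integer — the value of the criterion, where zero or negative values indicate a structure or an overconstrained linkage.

M = 8

L=1 J1=0 J2=0
add link → L=2 J1=0 J2=0
PS@0,1 dof=2 J2 → L=2 J1=0 J2=1
add link → L=3 J1=0 J2=1
PS@2,0 dof=2 J2 → L=3 J1=0 J2=2
add link → L=4 J1=0 J2=2
PS@3,2 dof=2 J2 → L=4 J1=0 J2=3
add link → L=5 J1=0 J2=3
C@4,3 dof=2 J2 → L=5 J1=0 J2=4
M=3(L−1)−2J1−J2=3·4−2·0−4=8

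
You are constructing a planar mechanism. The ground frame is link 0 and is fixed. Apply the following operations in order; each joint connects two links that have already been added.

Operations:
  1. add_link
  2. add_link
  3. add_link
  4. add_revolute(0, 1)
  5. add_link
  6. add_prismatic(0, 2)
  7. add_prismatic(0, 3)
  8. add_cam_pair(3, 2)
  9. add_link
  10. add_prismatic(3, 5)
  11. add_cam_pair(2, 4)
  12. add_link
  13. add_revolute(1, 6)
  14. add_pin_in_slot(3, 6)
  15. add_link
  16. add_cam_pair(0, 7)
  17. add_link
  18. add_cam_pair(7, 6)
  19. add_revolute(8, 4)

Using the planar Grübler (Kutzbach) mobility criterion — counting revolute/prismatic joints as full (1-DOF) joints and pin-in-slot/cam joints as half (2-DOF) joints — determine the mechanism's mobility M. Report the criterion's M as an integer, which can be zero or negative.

M = 7

(L,J1,J2)=(1,0,0); link0 fixed
link1: (2,0,0)
link2: (3,0,0)
link3: (4,0,0)
R 0-1 [J1]: (4,1,0)
link4: (5,1,0)
P 0-2 [J1]: (5,2,0)
P 0-3 [J1]: (5,3,0)
C 3-2 [J2]: (5,3,1)
link5: (6,3,1)
P 3-5 [J1]: (6,4,1)
C 2-4 [J2]: (6,4,2)
link6: (7,4,2)
R 1-6 [J1]: (7,5,2)
PS 3-6 [J2]: (7,5,3)
link7: (8,5,3)
C 0-7 [J2]: (8,5,4)
link8: (9,5,4)
C 7-6 [J2]: (9,5,5)
R 8-4 [J1]: (9,6,5)
Grübler: 3·8 − 2·6 − 5 = 7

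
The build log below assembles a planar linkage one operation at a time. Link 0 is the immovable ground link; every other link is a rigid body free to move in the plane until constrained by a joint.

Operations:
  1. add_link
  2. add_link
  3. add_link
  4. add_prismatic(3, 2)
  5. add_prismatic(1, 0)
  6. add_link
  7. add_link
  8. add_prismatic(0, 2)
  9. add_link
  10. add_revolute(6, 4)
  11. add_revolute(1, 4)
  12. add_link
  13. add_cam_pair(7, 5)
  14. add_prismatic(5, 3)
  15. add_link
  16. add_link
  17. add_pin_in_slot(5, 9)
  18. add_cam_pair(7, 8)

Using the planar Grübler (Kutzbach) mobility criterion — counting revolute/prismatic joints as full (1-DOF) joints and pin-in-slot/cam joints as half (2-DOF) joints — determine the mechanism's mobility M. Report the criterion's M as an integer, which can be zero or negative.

M = 12

(L,J1,J2)=(1,0,0); link0 fixed
link1: (2,0,0)
link2: (3,0,0)
link3: (4,0,0)
P 3-2 [J1]: (4,1,0)
P 1-0 [J1]: (4,2,0)
link4: (5,2,0)
link5: (6,2,0)
P 0-2 [J1]: (6,3,0)
link6: (7,3,0)
R 6-4 [J1]: (7,4,0)
R 1-4 [J1]: (7,5,0)
link7: (8,5,0)
C 7-5 [J2]: (8,5,1)
P 5-3 [J1]: (8,6,1)
link8: (9,6,1)
link9: (10,6,1)
PS 5-9 [J2]: (10,6,2)
C 7-8 [J2]: (10,6,3)
Grübler: 3·9 − 2·6 − 3 = 12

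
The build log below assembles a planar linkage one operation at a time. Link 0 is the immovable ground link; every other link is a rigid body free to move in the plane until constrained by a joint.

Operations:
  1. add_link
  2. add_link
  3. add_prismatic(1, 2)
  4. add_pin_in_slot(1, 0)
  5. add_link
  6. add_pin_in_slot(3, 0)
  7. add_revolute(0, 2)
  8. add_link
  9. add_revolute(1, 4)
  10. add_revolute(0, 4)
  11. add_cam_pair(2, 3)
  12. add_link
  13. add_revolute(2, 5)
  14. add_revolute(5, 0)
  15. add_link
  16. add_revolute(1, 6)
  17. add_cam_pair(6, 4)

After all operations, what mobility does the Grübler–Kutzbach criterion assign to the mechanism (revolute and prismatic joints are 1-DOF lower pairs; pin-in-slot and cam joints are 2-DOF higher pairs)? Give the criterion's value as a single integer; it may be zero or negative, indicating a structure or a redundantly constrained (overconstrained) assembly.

L=1 J1=0 J2=0
add link → L=2 J1=0 J2=0
add link → L=3 J1=0 J2=0
P@1,2 dof=1 J1 → L=3 J1=1 J2=0
PS@1,0 dof=2 J2 → L=3 J1=1 J2=1
add link → L=4 J1=1 J2=1
PS@3,0 dof=2 J2 → L=4 J1=1 J2=2
R@0,2 dof=1 J1 → L=4 J1=2 J2=2
add link → L=5 J1=2 J2=2
R@1,4 dof=1 J1 → L=5 J1=3 J2=2
R@0,4 dof=1 J1 → L=5 J1=4 J2=2
C@2,3 dof=2 J2 → L=5 J1=4 J2=3
add link → L=6 J1=4 J2=3
R@2,5 dof=1 J1 → L=6 J1=5 J2=3
R@5,0 dof=1 J1 → L=6 J1=6 J2=3
add link → L=7 J1=6 J2=3
R@1,6 dof=1 J1 → L=7 J1=7 J2=3
C@6,4 dof=2 J2 → L=7 J1=7 J2=4
M=3(L−1)−2J1−J2=3·6−2·7−4=0

M = 0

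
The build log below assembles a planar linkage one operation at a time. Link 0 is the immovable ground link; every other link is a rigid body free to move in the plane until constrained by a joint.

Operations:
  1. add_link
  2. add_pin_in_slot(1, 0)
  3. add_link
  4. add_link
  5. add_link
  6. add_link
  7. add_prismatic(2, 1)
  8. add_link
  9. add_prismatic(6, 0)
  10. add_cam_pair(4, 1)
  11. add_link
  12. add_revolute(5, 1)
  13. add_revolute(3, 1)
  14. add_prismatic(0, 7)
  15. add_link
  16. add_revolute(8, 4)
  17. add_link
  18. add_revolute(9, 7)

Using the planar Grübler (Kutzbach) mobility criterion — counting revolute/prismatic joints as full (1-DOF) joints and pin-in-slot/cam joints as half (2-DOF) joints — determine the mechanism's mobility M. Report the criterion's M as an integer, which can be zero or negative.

ground; <1,0,0>
#1 <2,0,0>
PS:1↔0 J2 <2,0,1>
#2 <3,0,1>
#3 <4,0,1>
#4 <5,0,1>
#5 <6,0,1>
P:2↔1 J1 <6,1,1>
#6 <7,1,1>
P:6↔0 J1 <7,2,1>
C:4↔1 J2 <7,2,2>
#7 <8,2,2>
R:5↔1 J1 <8,3,2>
R:3↔1 J1 <8,4,2>
P:0↔7 J1 <8,5,2>
#8 <9,5,2>
R:8↔4 J1 <9,6,2>
#9 <10,6,2>
R:9↔7 J1 <10,7,2>
3×9 − 2×7 − 1×2 = 11

M = 11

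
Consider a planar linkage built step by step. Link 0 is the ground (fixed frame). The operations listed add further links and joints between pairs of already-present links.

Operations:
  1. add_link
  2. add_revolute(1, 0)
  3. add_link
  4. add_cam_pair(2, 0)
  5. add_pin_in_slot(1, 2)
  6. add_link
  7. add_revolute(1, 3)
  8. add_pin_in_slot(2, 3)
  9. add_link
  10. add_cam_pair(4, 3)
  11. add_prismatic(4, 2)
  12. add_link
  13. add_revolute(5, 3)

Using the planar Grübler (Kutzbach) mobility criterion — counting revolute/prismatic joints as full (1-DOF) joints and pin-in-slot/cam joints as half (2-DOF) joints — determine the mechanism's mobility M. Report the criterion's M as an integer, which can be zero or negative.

(L,J1,J2)=(1,0,0); link0 fixed
link1: (2,0,0)
R 1-0 [J1]: (2,1,0)
link2: (3,1,0)
C 2-0 [J2]: (3,1,1)
PS 1-2 [J2]: (3,1,2)
link3: (4,1,2)
R 1-3 [J1]: (4,2,2)
PS 2-3 [J2]: (4,2,3)
link4: (5,2,3)
C 4-3 [J2]: (5,2,4)
P 4-2 [J1]: (5,3,4)
link5: (6,3,4)
R 5-3 [J1]: (6,4,4)
Grübler: 3·5 − 2·4 − 4 = 3

M = 3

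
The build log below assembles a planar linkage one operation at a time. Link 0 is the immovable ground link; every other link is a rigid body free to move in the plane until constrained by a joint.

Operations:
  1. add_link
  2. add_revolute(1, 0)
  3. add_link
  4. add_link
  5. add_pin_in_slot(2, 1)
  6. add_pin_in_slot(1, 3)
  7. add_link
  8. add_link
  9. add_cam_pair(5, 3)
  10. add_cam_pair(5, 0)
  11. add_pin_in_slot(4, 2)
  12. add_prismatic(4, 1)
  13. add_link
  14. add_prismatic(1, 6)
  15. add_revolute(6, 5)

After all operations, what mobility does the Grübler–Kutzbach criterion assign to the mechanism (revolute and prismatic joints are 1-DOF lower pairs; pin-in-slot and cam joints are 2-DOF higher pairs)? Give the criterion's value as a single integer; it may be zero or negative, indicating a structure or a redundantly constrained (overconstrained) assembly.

[1;0;0] (link 0 is ground)
L+ [2;0;0]
R(1,0)∈J1 [2;1;0]
L+ [3;1;0]
L+ [4;1;0]
PS(2,1)∈J2 [4;1;1]
PS(1,3)∈J2 [4;1;2]
L+ [5;1;2]
L+ [6;1;2]
C(5,3)∈J2 [6;1;3]
C(5,0)∈J2 [6;1;4]
PS(4,2)∈J2 [6;1;5]
P(4,1)∈J1 [6;2;5]
L+ [7;2;5]
P(1,6)∈J1 [7;3;5]
R(6,5)∈J1 [7;4;5]
mobility = 18 − 8 − 5 = 5

M = 5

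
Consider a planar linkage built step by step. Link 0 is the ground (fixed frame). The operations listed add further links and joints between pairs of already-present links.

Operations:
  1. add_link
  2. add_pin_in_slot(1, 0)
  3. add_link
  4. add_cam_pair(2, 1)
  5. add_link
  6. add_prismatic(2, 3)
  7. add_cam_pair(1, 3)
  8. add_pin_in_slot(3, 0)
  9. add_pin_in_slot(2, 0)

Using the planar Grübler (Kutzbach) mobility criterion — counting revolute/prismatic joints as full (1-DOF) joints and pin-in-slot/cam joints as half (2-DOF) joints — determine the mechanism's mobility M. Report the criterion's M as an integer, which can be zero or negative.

ground; <1,0,0>
#1 <2,0,0>
PS:1↔0 J2 <2,0,1>
#2 <3,0,1>
C:2↔1 J2 <3,0,2>
#3 <4,0,2>
P:2↔3 J1 <4,1,2>
C:1↔3 J2 <4,1,3>
PS:3↔0 J2 <4,1,4>
PS:2↔0 J2 <4,1,5>
3×3 − 2×1 − 1×5 = 2

M = 2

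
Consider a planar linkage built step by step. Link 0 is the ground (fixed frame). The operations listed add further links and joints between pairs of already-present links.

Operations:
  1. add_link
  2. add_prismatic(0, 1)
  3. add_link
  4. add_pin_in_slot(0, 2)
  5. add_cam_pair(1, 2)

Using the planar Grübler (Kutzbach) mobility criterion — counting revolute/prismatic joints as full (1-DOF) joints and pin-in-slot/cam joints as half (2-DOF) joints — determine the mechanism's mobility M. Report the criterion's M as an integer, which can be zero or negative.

(L,J1,J2)=(1,0,0); link0 fixed
link1: (2,0,0)
P 0-1 [J1]: (2,1,0)
link2: (3,1,0)
PS 0-2 [J2]: (3,1,1)
C 1-2 [J2]: (3,1,2)
Grübler: 3·2 − 2·1 − 2 = 2

M = 2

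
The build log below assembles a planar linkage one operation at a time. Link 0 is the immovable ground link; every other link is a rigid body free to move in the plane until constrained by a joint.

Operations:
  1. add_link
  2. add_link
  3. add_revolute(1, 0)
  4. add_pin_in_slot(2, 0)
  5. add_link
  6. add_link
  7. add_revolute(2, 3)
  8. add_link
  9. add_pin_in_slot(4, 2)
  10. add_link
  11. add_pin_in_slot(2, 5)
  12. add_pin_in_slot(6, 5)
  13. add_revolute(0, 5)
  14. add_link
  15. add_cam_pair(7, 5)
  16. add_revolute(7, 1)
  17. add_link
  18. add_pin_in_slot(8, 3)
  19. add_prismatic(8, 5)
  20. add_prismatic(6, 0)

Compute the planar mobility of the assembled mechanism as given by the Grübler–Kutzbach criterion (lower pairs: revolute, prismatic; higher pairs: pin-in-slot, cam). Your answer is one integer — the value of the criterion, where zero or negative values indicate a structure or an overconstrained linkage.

M = 6

[1;0;0] (link 0 is ground)
L+ [2;0;0]
L+ [3;0;0]
R(1,0)∈J1 [3;1;0]
PS(2,0)∈J2 [3;1;1]
L+ [4;1;1]
L+ [5;1;1]
R(2,3)∈J1 [5;2;1]
L+ [6;2;1]
PS(4,2)∈J2 [6;2;2]
L+ [7;2;2]
PS(2,5)∈J2 [7;2;3]
PS(6,5)∈J2 [7;2;4]
R(0,5)∈J1 [7;3;4]
L+ [8;3;4]
C(7,5)∈J2 [8;3;5]
R(7,1)∈J1 [8;4;5]
L+ [9;4;5]
PS(8,3)∈J2 [9;4;6]
P(8,5)∈J1 [9;5;6]
P(6,0)∈J1 [9;6;6]
mobility = 24 − 12 − 6 = 6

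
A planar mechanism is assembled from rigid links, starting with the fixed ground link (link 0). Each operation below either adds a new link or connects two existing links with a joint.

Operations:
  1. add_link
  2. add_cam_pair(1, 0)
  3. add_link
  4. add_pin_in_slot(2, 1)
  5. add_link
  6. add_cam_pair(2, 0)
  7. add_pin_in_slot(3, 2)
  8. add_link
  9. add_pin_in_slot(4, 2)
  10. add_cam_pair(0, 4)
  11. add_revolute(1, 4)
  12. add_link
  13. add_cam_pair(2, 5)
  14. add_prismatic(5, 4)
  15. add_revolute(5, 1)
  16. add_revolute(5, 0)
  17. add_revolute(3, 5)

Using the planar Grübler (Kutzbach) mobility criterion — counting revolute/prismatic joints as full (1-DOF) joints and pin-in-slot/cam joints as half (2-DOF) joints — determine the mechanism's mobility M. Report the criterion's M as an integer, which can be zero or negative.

M = -2

ground; <1,0,0>
#1 <2,0,0>
C:1↔0 J2 <2,0,1>
#2 <3,0,1>
PS:2↔1 J2 <3,0,2>
#3 <4,0,2>
C:2↔0 J2 <4,0,3>
PS:3↔2 J2 <4,0,4>
#4 <5,0,4>
PS:4↔2 J2 <5,0,5>
C:0↔4 J2 <5,0,6>
R:1↔4 J1 <5,1,6>
#5 <6,1,6>
C:2↔5 J2 <6,1,7>
P:5↔4 J1 <6,2,7>
R:5↔1 J1 <6,3,7>
R:5↔0 J1 <6,4,7>
R:3↔5 J1 <6,5,7>
3×5 − 2×5 − 1×7 = -2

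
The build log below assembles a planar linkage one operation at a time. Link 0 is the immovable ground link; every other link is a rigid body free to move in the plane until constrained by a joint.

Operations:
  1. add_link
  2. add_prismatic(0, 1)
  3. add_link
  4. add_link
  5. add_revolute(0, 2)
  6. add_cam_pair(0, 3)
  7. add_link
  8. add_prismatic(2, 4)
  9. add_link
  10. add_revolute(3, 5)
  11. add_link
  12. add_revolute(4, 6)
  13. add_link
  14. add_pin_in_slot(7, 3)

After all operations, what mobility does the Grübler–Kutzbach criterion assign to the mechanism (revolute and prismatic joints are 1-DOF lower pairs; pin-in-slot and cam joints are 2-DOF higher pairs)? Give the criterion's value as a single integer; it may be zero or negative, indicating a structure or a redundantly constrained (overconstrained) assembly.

M = 9

[1;0;0] (link 0 is ground)
L+ [2;0;0]
P(0,1)∈J1 [2;1;0]
L+ [3;1;0]
L+ [4;1;0]
R(0,2)∈J1 [4;2;0]
C(0,3)∈J2 [4;2;1]
L+ [5;2;1]
P(2,4)∈J1 [5;3;1]
L+ [6;3;1]
R(3,5)∈J1 [6;4;1]
L+ [7;4;1]
R(4,6)∈J1 [7;5;1]
L+ [8;5;1]
PS(7,3)∈J2 [8;5;2]
mobility = 21 − 10 − 2 = 9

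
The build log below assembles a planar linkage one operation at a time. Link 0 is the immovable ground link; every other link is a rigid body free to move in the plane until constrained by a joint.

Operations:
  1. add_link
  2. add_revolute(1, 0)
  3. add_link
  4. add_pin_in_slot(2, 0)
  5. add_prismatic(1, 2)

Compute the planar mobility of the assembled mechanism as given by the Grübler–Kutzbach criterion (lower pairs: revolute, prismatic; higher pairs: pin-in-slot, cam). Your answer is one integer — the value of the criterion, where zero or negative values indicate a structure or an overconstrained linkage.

M = 1

L=1 J1=0 J2=0
add link → L=2 J1=0 J2=0
R@1,0 dof=1 J1 → L=2 J1=1 J2=0
add link → L=3 J1=1 J2=0
PS@2,0 dof=2 J2 → L=3 J1=1 J2=1
P@1,2 dof=1 J1 → L=3 J1=2 J2=1
M=3(L−1)−2J1−J2=3·2−2·2−1=1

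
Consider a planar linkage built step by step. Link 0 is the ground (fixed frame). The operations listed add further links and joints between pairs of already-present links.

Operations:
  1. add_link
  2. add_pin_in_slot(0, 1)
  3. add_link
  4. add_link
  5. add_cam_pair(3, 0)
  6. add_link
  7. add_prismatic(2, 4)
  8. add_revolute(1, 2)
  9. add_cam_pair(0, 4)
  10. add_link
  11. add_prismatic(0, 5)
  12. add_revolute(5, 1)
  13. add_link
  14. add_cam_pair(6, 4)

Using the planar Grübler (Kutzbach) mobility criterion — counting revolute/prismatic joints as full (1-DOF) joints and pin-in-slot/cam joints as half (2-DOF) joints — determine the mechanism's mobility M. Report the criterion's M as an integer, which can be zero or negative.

M = 6

(L,J1,J2)=(1,0,0); link0 fixed
link1: (2,0,0)
PS 0-1 [J2]: (2,0,1)
link2: (3,0,1)
link3: (4,0,1)
C 3-0 [J2]: (4,0,2)
link4: (5,0,2)
P 2-4 [J1]: (5,1,2)
R 1-2 [J1]: (5,2,2)
C 0-4 [J2]: (5,2,3)
link5: (6,2,3)
P 0-5 [J1]: (6,3,3)
R 5-1 [J1]: (6,4,3)
link6: (7,4,3)
C 6-4 [J2]: (7,4,4)
Grübler: 3·6 − 2·4 − 4 = 6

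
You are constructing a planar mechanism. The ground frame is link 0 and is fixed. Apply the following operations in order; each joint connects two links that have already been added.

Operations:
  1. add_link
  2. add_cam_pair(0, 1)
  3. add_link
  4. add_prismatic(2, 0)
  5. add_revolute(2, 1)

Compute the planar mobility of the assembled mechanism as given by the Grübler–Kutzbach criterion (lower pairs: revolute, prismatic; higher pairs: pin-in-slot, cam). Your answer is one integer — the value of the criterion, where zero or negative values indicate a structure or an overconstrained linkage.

[1;0;0] (link 0 is ground)
L+ [2;0;0]
C(0,1)∈J2 [2;0;1]
L+ [3;0;1]
P(2,0)∈J1 [3;1;1]
R(2,1)∈J1 [3;2;1]
mobility = 6 − 4 − 1 = 1

M = 1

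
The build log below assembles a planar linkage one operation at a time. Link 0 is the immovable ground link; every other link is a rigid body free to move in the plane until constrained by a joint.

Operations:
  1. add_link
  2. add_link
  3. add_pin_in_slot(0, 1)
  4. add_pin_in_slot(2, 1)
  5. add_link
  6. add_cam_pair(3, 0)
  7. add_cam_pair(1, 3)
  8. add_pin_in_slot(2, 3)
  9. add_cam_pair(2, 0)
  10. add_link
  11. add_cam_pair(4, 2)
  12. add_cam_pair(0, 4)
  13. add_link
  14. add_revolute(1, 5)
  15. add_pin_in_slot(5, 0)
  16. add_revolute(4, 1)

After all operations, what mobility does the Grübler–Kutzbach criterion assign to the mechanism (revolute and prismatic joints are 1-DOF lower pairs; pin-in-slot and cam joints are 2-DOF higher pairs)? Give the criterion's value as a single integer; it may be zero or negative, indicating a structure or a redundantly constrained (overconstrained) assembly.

M = 2

[1;0;0] (link 0 is ground)
L+ [2;0;0]
L+ [3;0;0]
PS(0,1)∈J2 [3;0;1]
PS(2,1)∈J2 [3;0;2]
L+ [4;0;2]
C(3,0)∈J2 [4;0;3]
C(1,3)∈J2 [4;0;4]
PS(2,3)∈J2 [4;0;5]
C(2,0)∈J2 [4;0;6]
L+ [5;0;6]
C(4,2)∈J2 [5;0;7]
C(0,4)∈J2 [5;0;8]
L+ [6;0;8]
R(1,5)∈J1 [6;1;8]
PS(5,0)∈J2 [6;1;9]
R(4,1)∈J1 [6;2;9]
mobility = 15 − 4 − 9 = 2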